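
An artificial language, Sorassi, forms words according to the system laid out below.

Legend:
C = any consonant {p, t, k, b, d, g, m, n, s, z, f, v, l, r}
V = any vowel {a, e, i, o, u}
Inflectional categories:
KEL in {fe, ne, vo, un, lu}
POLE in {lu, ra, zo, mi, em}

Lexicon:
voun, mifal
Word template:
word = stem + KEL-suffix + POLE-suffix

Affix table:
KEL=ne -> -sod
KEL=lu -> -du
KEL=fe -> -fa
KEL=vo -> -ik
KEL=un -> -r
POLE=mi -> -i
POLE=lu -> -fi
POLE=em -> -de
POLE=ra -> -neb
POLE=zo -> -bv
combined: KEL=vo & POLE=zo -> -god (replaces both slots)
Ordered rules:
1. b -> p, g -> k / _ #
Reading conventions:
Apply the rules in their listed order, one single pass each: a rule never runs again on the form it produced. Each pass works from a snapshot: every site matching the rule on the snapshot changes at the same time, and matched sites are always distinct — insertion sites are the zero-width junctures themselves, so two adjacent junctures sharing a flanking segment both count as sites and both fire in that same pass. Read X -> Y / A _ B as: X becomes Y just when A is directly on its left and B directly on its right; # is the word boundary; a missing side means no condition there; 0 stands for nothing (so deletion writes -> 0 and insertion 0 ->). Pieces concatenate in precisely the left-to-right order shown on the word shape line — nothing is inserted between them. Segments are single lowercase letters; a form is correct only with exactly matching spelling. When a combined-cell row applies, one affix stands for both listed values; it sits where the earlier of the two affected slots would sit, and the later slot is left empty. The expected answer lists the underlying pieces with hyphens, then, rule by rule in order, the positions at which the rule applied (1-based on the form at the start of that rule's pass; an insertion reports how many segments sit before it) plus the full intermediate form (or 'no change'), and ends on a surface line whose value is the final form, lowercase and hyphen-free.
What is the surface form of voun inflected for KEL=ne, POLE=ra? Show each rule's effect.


underlying: voun-sod-neb
1. b -> p, g -> k / _ #: fires at position(s) 10: vounsodnep
surface: vounsodnep


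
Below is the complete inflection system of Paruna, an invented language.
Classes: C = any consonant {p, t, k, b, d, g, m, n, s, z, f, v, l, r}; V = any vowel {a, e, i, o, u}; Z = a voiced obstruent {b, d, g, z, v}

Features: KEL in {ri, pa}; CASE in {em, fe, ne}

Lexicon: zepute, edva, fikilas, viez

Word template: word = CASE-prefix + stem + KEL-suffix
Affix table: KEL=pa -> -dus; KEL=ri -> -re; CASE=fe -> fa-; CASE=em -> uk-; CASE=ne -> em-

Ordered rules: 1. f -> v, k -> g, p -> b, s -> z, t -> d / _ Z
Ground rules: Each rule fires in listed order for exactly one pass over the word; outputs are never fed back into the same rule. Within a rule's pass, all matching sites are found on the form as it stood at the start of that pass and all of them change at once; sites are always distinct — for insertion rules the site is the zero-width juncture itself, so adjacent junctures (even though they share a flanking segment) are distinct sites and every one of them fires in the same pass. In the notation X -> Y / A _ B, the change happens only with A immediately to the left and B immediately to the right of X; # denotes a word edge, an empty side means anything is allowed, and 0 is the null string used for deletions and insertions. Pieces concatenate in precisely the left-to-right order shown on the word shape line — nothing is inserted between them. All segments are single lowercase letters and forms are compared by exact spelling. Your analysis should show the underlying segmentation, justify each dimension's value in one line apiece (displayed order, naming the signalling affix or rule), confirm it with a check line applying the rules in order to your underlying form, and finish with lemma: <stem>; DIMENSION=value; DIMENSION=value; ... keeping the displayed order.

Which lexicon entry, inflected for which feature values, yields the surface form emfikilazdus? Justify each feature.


underlying: em-fikilas-dus
KEL=pa - signalled by the affix -dus
CASE=ne - signalled by the affix em-
check: emfikilasdus -> emfikilazdus
lemma: fikilas; KEL=pa; CASE=ne


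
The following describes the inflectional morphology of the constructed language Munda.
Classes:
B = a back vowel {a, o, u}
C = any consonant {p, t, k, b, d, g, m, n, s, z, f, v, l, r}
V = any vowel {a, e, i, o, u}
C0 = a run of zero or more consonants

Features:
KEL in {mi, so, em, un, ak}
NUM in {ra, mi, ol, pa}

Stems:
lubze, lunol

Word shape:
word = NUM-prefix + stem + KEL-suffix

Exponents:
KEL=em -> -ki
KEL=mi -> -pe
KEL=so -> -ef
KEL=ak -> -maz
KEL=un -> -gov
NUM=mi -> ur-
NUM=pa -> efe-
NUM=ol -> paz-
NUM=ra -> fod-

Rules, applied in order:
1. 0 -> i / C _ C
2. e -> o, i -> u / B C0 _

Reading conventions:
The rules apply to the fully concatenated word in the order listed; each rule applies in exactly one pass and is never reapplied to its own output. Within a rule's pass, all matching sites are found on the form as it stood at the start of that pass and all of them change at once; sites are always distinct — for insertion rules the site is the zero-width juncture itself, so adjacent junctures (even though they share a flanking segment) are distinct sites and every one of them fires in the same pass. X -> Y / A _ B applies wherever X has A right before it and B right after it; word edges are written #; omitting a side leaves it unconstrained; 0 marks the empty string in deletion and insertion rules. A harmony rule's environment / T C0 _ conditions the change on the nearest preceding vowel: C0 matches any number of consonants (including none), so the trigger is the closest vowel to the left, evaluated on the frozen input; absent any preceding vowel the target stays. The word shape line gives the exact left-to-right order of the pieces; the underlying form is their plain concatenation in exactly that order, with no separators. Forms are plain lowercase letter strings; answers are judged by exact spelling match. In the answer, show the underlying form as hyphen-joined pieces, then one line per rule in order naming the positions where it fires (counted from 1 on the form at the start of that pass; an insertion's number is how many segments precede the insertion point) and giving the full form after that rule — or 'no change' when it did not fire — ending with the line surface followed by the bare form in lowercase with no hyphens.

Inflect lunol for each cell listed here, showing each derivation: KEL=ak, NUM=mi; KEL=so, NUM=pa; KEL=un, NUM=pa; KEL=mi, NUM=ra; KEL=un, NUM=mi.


cell KEL=ak, NUM=mi:
underlying: ur-lunol-maz
1. 0 -> i / C _ C: inserts after position(s) 2, 7: urilunolimaz
2. e -> o, i -> u / B C0 _: fires at position(s) 3, 9: urulunolumaz
surface: urulunolumaz

cell KEL=so, NUM=pa:
underlying: efe-lunol-ef
1. 0 -> i / C _ C: no change
2. e -> o, i -> u / B C0 _: fires at position(s) 9: efelunolof
surface: efelunolof

cell KEL=un, NUM=pa:
underlying: efe-lunol-gov
1. 0 -> i / C _ C: inserts after position(s) 8: efelunoligov
2. e -> o, i -> u / B C0 _: fires at position(s) 9: efelunolugov
surface: efelunolugov

cell KEL=mi, NUM=ra:
underlying: fod-lunol-pe
1. 0 -> i / C _ C: inserts after position(s) 3, 8: fodilunolipe
2. e -> o, i -> u / B C0 _: fires at position(s) 4, 10: fodulunolupe
surface: fodulunolupe

cell KEL=un, NUM=mi:
underlying: ur-lunol-gov
1. 0 -> i / C _ C: inserts after position(s) 2, 7: urilunoligov
2. e -> o, i -> u / B C0 _: fires at position(s) 3, 9: urulunolugov
surface: urulunolugov


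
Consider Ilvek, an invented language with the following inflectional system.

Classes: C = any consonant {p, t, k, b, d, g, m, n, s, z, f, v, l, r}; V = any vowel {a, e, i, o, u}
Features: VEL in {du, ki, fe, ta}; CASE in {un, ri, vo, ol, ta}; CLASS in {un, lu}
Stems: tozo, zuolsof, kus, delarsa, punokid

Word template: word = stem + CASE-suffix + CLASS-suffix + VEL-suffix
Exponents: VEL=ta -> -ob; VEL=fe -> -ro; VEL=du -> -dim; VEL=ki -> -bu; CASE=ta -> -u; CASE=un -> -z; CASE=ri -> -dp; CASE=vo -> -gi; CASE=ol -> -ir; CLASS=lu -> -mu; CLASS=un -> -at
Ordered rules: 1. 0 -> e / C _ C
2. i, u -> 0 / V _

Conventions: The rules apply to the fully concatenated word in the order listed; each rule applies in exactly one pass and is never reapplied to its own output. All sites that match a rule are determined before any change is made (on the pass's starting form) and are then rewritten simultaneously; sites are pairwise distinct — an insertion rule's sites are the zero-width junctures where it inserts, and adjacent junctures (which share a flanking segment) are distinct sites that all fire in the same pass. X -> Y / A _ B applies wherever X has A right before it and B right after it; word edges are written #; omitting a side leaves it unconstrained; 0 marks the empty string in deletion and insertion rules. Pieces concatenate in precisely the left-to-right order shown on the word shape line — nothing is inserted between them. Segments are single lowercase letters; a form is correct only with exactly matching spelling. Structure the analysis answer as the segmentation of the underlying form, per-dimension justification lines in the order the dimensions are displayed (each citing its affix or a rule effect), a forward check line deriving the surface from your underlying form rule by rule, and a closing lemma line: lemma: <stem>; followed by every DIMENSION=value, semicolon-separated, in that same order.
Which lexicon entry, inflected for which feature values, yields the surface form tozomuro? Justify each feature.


underlying: tozo-u-mu-ro
VEL=fe - signalled by the affix -ro
CASE=ta - signalled by the affix -u
CLASS=lu - signalled by the affix -mu
check: tozoumuro -> tozoumuro -> tozomuro
lemma: tozo; VEL=fe; CASE=ta; CLASS=lu


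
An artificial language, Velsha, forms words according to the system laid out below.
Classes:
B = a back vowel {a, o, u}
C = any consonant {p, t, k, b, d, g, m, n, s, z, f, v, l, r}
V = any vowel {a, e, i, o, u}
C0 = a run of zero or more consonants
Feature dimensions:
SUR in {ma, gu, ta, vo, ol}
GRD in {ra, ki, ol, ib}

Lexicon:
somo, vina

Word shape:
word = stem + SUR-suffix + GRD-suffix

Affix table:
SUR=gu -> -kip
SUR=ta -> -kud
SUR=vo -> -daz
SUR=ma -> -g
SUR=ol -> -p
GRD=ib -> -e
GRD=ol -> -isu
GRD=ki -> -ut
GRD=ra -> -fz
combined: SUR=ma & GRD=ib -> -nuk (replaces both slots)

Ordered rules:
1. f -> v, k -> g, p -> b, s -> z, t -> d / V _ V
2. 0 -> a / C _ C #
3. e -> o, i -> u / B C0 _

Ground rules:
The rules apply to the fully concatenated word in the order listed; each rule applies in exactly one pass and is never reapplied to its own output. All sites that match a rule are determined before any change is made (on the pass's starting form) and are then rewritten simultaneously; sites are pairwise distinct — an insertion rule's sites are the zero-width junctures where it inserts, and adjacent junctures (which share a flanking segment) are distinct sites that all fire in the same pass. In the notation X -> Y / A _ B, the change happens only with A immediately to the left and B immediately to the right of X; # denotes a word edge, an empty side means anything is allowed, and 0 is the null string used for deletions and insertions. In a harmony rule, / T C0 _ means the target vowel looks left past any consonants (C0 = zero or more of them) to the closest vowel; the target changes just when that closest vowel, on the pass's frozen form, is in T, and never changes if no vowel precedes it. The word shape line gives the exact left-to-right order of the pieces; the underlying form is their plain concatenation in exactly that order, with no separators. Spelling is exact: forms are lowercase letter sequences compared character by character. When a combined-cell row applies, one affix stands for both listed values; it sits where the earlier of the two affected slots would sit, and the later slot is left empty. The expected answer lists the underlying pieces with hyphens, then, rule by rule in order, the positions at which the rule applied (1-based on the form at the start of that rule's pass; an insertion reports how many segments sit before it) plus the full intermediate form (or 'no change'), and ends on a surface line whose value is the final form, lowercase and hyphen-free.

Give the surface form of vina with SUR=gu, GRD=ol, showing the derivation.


underlying: vina-kip-isu
1. f -> v, k -> g, p -> b, s -> z, t -> d / V _ V: fires at position(s) 5, 7, 9: vinagibizu
2. 0 -> a / C _ C #: no change
3. e -> o, i -> u / B C0 _: fires at position(s) 6: vinagubizu
surface: vinagubizu


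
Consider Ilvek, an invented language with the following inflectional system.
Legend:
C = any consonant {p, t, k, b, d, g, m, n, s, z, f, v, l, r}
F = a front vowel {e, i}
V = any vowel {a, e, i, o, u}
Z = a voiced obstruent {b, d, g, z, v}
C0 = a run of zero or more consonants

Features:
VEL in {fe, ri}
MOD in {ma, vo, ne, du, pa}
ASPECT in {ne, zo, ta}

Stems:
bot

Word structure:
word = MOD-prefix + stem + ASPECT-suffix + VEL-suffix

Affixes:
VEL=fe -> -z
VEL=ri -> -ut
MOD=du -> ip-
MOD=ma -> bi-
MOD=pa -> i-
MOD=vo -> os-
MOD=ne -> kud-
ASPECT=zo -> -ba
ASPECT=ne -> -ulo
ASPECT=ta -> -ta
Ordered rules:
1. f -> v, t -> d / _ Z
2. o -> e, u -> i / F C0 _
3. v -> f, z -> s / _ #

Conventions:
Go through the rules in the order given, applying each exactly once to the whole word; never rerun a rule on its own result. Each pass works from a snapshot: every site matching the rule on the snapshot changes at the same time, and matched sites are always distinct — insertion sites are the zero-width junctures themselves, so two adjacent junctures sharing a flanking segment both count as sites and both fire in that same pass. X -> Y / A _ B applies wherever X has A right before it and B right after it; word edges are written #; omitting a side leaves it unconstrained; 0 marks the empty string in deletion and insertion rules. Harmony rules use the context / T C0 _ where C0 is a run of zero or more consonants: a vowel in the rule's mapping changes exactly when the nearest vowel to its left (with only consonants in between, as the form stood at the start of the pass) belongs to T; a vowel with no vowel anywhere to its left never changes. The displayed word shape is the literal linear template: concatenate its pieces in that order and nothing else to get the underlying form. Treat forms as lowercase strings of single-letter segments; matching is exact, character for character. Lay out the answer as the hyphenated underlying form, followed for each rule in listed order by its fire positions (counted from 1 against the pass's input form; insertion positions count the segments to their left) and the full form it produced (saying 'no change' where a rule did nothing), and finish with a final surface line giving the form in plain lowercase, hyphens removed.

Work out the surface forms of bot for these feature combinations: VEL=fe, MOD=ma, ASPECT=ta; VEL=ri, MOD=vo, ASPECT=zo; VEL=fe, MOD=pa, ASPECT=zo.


cell VEL=fe, MOD=ma, ASPECT=ta:
underlying: bi-bot-ta-z
1. f -> v, t -> d / _ Z: no change
2. o -> e, u -> i / F C0 _: fires at position(s) 4: bibettaz
3. v -> f, z -> s / _ #: fires at position(s) 8: bibettas
surface: bibettas

cell VEL=ri, MOD=vo, ASPECT=zo:
underlying: os-bot-ba-ut
1. f -> v, t -> d / _ Z: fires at position(s) 5: osbodbaut
2. o -> e, u -> i / F C0 _: no change
3. v -> f, z -> s / _ #: no change
surface: osbodbaut

cell VEL=fe, MOD=pa, ASPECT=zo:
underlying: i-bot-ba-z
1. f -> v, t -> d / _ Z: fires at position(s) 4: ibodbaz
2. o -> e, u -> i / F C0 _: fires at position(s) 3: ibedbaz
3. v -> f, z -> s / _ #: fires at position(s) 7: ibedbas
surface: ibedbas


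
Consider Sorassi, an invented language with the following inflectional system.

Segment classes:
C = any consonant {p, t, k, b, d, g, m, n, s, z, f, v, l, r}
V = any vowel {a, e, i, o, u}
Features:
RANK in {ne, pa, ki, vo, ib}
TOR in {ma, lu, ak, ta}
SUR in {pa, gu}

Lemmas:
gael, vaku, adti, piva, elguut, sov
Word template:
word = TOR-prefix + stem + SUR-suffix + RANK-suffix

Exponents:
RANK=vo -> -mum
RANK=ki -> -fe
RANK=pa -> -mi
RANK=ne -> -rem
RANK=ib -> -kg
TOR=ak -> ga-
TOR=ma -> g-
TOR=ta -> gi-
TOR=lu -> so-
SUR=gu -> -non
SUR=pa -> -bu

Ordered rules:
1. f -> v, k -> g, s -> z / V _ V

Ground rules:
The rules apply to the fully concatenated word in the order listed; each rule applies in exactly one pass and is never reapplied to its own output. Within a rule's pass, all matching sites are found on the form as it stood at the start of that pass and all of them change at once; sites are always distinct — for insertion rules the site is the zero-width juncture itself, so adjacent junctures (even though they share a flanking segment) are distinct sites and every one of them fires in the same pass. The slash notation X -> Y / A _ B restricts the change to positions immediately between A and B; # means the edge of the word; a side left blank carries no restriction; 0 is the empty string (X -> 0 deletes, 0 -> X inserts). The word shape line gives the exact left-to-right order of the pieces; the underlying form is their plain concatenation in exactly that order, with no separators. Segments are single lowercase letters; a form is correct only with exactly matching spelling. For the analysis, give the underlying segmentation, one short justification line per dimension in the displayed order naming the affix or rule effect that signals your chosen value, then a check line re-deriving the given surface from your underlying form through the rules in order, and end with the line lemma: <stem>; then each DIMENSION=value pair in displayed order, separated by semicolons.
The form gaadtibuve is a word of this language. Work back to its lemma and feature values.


underlying: ga-adti-bu-fe
RANK=ki - signalled by the affix -fe
TOR=ak - signalled by the affix ga-
SUR=pa - signalled by the affix -bu
check: gaadtibufe -> gaadtibuve
lemma: adti; RANK=ki; TOR=ak; SUR=pa


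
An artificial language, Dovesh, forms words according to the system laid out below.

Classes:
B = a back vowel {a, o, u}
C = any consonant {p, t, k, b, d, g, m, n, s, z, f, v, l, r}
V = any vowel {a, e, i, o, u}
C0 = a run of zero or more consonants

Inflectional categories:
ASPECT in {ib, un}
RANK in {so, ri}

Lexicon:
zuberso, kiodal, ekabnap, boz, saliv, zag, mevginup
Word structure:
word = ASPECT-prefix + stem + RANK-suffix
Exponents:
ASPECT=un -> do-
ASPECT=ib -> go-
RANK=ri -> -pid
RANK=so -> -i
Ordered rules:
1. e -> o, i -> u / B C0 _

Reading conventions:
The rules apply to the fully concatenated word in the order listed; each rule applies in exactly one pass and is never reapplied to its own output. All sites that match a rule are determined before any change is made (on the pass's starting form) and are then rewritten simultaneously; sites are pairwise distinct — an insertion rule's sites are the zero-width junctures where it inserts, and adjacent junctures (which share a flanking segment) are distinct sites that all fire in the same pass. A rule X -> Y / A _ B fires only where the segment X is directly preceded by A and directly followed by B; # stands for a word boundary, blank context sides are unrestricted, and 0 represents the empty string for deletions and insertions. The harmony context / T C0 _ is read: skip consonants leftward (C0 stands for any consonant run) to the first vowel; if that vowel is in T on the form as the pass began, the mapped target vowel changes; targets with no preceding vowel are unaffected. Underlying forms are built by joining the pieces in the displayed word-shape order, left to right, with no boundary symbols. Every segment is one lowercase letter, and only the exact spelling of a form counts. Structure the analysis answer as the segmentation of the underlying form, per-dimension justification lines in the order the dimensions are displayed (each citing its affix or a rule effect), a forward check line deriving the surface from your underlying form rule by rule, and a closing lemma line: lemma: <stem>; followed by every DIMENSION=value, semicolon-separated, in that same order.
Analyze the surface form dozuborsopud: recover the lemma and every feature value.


underlying: do-zuberso-pid
ASPECT=un - signalled by the affix do-
RANK=ri - signalled by the affix -pid
check: dozubersopid -> dozuborsopud
lemma: zuberso; ASPECT=un; RANK=ri


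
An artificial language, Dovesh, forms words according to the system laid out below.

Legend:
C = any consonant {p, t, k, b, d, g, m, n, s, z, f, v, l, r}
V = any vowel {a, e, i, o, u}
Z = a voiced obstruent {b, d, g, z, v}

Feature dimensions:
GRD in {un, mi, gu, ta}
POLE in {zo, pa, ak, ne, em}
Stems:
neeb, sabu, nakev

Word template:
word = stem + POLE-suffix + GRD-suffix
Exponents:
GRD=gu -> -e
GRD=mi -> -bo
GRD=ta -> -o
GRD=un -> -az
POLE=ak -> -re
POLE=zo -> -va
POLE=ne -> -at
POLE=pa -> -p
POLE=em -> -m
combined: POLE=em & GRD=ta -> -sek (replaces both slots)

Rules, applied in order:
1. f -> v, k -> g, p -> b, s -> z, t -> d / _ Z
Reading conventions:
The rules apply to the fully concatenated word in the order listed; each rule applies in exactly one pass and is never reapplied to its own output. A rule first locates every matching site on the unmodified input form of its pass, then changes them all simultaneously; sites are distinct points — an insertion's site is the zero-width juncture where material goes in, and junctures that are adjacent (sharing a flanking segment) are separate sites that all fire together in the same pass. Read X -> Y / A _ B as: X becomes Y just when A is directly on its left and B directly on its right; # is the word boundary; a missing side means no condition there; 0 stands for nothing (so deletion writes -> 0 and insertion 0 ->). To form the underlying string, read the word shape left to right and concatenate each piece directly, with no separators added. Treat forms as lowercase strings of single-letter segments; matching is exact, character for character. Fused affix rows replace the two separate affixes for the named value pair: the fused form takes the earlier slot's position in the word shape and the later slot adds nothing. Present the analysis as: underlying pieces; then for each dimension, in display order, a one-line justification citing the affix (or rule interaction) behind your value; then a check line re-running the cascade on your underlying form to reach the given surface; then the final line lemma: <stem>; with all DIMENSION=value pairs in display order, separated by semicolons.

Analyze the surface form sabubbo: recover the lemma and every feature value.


underlying: sabu-p-bo
GRD=mi - signalled by the affix -bo
POLE=pa - signalled by the affix -p
check: sabupbo -> sabubbo
lemma: sabu; GRD=mi; POLE=pa


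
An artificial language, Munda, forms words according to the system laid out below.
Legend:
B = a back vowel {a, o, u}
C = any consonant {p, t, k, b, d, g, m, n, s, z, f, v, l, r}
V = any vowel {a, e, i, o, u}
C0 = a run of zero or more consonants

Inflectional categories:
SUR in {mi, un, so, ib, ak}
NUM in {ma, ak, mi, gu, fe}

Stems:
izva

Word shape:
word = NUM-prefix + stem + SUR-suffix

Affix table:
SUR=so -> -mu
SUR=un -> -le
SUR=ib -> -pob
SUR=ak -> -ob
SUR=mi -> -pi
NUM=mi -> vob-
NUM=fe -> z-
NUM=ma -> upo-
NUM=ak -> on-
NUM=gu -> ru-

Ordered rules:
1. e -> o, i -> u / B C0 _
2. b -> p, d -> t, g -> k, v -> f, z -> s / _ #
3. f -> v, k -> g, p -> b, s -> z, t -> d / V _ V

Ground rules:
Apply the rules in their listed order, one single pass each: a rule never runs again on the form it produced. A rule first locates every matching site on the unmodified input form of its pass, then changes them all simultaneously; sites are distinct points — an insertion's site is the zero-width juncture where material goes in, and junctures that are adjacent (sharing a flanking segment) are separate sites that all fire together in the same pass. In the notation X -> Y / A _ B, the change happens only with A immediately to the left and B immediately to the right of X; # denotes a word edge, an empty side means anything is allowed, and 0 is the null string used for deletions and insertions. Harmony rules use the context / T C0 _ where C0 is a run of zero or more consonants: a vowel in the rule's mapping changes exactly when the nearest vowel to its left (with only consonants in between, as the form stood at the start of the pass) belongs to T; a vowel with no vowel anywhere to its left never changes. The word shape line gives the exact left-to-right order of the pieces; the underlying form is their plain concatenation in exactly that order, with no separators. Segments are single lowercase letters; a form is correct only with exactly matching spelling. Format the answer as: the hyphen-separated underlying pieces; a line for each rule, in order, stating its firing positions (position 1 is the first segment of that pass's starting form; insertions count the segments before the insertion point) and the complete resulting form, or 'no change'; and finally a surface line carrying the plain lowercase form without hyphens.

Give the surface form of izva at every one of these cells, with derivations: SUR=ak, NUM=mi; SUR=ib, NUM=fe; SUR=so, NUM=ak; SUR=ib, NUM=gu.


cell SUR=ak, NUM=mi:
underlying: vob-izva-ob
1. e -> o, i -> u / B C0 _: fires at position(s) 4: vobuzvaob
2. b -> p, d -> t, g -> k, v -> f, z -> s / _ #: fires at position(s) 9: vobuzvaop
3. f -> v, k -> g, p -> b, s -> z, t -> d / V _ V: no change
surface: vobuzvaop

cell SUR=ib, NUM=fe:
underlying: z-izva-pob
1. e -> o, i -> u / B C0 _: no change
2. b -> p, d -> t, g -> k, v -> f, z -> s / _ #: fires at position(s) 8: zizvapop
3. f -> v, k -> g, p -> b, s -> z, t -> d / V _ V: fires at position(s) 6: zizvabop
surface: zizvabop

cell SUR=so, NUM=ak:
underlying: on-izva-mu
1. e -> o, i -> u / B C0 _: fires at position(s) 3: onuzvamu
2. b -> p, d -> t, g -> k, v -> f, z -> s / _ #: no change
3. f -> v, k -> g, p -> b, s -> z, t -> d / V _ V: no change
surface: onuzvamu

cell SUR=ib, NUM=gu:
underlying: ru-izva-pob
1. e -> o, i -> u / B C0 _: fires at position(s) 3: ruuzvapob
2. b -> p, d -> t, g -> k, v -> f, z -> s / _ #: fires at position(s) 9: ruuzvapop
3. f -> v, k -> g, p -> b, s -> z, t -> d / V _ V: fires at position(s) 7: ruuzvabop
surface: ruuzvabop


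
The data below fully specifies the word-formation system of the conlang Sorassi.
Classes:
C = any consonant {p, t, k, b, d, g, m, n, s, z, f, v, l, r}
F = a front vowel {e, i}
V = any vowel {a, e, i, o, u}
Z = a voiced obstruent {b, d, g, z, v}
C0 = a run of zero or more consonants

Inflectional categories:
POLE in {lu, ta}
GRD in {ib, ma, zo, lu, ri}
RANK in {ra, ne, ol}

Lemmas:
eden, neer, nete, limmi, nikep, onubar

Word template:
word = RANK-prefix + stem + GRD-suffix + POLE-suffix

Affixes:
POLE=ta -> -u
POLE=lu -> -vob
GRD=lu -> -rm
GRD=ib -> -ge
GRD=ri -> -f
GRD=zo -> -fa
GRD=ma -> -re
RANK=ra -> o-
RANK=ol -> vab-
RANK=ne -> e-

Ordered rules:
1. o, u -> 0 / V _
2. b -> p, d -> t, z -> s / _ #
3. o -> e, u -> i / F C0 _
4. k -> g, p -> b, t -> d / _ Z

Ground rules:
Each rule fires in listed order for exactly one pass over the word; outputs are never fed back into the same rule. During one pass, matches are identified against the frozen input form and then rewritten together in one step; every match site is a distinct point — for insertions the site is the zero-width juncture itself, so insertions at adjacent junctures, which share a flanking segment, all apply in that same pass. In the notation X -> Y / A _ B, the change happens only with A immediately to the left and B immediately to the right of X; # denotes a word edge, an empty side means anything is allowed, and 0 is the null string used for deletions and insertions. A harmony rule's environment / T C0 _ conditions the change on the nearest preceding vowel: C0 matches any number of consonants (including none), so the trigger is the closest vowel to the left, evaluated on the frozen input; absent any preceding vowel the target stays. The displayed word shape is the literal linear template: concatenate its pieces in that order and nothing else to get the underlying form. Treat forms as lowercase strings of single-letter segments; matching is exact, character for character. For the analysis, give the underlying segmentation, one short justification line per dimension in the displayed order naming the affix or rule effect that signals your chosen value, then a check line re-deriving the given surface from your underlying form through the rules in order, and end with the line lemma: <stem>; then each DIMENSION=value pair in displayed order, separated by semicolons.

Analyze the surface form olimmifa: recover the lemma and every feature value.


underlying: o-limmi-fa-u
POLE=ta - signalled by the affix -u
GRD=zo - signalled by the affix -fa
RANK=ra - signalled by the affix o-
check: olimmifau -> olimmifa -> olimmifa -> olimmifa -> olimmifa
lemma: limmi; POLE=ta; GRD=zo; RANK=ra


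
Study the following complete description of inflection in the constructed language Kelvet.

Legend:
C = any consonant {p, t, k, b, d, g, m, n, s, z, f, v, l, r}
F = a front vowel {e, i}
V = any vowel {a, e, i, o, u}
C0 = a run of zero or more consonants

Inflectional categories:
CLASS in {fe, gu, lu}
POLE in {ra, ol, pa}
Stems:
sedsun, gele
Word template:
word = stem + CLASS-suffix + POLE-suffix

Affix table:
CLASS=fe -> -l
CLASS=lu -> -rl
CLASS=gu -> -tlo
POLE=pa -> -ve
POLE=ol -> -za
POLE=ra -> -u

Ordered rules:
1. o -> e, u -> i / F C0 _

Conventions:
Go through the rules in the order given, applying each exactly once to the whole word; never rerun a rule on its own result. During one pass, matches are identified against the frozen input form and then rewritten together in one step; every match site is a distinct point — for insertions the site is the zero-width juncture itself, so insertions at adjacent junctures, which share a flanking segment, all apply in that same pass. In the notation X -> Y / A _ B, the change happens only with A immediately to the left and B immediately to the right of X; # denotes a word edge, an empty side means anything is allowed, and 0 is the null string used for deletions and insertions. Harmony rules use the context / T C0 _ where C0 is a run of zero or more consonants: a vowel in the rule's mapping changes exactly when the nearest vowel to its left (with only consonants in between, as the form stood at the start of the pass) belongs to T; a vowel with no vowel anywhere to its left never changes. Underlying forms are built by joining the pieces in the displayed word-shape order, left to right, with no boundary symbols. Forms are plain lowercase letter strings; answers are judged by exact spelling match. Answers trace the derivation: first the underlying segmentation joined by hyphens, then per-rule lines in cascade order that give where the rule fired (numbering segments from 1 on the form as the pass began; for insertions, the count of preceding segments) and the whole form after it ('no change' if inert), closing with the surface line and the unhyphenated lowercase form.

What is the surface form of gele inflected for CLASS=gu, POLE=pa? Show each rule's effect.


underlying: gele-tlo-ve
1. o -> e, u -> i / F C0 _: fires at position(s) 7: geletleve
surface: geletleve


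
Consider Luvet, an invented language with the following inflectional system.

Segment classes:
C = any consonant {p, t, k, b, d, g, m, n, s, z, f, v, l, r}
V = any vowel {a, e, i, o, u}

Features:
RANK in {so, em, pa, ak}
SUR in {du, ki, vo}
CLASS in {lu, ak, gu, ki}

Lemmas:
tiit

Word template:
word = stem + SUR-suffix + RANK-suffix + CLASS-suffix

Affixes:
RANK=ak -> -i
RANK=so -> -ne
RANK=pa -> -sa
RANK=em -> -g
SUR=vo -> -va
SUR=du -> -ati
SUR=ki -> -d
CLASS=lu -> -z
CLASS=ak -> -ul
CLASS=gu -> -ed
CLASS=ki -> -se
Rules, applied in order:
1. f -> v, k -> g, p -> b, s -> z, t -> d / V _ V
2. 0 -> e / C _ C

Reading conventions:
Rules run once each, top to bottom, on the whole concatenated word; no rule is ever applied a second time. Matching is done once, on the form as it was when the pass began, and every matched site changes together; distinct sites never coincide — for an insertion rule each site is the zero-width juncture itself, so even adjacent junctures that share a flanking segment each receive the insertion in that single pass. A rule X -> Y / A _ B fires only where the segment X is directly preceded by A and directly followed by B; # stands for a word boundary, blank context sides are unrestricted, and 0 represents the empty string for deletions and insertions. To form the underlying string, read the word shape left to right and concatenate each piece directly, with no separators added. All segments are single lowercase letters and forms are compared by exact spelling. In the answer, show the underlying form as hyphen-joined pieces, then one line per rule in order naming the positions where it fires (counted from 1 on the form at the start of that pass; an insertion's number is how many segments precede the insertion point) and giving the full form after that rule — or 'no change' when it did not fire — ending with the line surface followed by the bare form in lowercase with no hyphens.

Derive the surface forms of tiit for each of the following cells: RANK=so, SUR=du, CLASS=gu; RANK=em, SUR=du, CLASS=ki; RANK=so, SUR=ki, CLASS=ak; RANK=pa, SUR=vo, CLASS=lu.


cell RANK=so, SUR=du, CLASS=gu:
underlying: tiit-ati-ne-ed
1. f -> v, k -> g, p -> b, s -> z, t -> d / V _ V: fires at position(s) 4, 6: tiidadineed
2. 0 -> e / C _ C: no change
surface: tiidadineed

cell RANK=em, SUR=du, CLASS=ki:
underlying: tiit-ati-g-se
1. f -> v, k -> g, p -> b, s -> z, t -> d / V _ V: fires at position(s) 4, 6: tiidadigse
2. 0 -> e / C _ C: inserts after position(s) 8: tiidadigese
surface: tiidadigese

cell RANK=so, SUR=ki, CLASS=ak:
underlying: tiit-d-ne-ul
1. f -> v, k -> g, p -> b, s -> z, t -> d / V _ V: no change
2. 0 -> e / C _ C: inserts after position(s) 4, 5: tiitedeneul
surface: tiitedeneul

cell RANK=pa, SUR=vo, CLASS=lu:
underlying: tiit-va-sa-z
1. f -> v, k -> g, p -> b, s -> z, t -> d / V _ V: fires at position(s) 7: tiitvazaz
2. 0 -> e / C _ C: inserts after position(s) 4: tiitevazaz
surface: tiitevazaz


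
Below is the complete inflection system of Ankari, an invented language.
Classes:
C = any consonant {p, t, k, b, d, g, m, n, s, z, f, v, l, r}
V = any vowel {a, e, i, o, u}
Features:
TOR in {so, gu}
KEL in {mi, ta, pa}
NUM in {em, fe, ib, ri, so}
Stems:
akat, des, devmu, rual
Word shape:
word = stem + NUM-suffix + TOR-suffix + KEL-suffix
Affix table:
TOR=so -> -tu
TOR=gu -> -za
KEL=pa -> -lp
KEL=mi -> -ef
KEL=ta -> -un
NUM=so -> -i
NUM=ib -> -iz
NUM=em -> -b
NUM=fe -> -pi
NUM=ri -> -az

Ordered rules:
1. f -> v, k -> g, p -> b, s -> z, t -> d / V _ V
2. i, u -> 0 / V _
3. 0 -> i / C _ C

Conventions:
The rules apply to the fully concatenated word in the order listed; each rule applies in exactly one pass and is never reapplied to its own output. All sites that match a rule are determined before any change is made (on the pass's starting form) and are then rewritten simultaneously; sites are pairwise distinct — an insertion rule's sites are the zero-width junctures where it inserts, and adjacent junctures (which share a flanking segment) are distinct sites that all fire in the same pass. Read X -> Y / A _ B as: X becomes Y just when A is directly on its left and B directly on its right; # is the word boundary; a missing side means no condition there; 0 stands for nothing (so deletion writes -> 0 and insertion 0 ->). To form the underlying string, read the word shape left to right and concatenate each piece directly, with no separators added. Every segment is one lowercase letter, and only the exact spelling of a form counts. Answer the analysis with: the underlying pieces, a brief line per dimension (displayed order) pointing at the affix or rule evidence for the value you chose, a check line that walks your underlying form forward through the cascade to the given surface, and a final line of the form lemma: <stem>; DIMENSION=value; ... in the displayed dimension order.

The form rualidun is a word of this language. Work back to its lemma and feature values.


underlying: rual-i-tu-un
TOR=so - signalled by the affix -tu
KEL=ta - signalled by the affix -un
NUM=so - signalled by the affix -i
check: rualituun -> rualiduun -> rualidun -> rualidun
lemma: rual; TOR=so; KEL=ta; NUM=so


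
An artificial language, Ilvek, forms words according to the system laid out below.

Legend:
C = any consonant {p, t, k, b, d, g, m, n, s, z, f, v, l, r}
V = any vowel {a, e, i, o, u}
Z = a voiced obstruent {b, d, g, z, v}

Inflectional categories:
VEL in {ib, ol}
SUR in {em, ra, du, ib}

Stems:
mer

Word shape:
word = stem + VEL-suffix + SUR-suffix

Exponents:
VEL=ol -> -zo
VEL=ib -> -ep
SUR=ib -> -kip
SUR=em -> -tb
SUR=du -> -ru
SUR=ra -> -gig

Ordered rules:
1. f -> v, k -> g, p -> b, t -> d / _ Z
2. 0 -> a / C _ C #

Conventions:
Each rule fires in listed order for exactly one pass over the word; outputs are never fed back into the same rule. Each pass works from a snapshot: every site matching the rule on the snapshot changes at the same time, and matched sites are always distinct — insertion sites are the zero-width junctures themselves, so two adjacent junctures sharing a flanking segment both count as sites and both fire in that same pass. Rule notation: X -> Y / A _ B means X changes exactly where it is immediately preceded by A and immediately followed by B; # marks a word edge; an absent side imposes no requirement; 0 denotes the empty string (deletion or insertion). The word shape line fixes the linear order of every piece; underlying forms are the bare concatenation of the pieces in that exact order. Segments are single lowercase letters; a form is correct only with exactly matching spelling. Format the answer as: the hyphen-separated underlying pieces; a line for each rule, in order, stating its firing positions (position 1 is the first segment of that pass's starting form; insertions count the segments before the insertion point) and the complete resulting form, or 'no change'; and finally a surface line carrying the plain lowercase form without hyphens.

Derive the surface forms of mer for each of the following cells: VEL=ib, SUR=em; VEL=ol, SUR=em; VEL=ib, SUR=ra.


cell VEL=ib, SUR=em:
underlying: mer-ep-tb
1. f -> v, k -> g, p -> b, t -> d / _ Z: fires at position(s) 6: merepdb
2. 0 -> a / C _ C #: inserts after position(s) 6: merepdab
surface: merepdab

cell VEL=ol, SUR=em:
underlying: mer-zo-tb
1. f -> v, k -> g, p -> b, t -> d / _ Z: fires at position(s) 6: merzodb
2. 0 -> a / C _ C #: inserts after position(s) 6: merzodab
surface: merzodab

cell VEL=ib, SUR=ra:
underlying: mer-ep-gig
1. f -> v, k -> g, p -> b, t -> d / _ Z: fires at position(s) 5: merebgig
2. 0 -> a / C _ C #: no change
surface: merebgig


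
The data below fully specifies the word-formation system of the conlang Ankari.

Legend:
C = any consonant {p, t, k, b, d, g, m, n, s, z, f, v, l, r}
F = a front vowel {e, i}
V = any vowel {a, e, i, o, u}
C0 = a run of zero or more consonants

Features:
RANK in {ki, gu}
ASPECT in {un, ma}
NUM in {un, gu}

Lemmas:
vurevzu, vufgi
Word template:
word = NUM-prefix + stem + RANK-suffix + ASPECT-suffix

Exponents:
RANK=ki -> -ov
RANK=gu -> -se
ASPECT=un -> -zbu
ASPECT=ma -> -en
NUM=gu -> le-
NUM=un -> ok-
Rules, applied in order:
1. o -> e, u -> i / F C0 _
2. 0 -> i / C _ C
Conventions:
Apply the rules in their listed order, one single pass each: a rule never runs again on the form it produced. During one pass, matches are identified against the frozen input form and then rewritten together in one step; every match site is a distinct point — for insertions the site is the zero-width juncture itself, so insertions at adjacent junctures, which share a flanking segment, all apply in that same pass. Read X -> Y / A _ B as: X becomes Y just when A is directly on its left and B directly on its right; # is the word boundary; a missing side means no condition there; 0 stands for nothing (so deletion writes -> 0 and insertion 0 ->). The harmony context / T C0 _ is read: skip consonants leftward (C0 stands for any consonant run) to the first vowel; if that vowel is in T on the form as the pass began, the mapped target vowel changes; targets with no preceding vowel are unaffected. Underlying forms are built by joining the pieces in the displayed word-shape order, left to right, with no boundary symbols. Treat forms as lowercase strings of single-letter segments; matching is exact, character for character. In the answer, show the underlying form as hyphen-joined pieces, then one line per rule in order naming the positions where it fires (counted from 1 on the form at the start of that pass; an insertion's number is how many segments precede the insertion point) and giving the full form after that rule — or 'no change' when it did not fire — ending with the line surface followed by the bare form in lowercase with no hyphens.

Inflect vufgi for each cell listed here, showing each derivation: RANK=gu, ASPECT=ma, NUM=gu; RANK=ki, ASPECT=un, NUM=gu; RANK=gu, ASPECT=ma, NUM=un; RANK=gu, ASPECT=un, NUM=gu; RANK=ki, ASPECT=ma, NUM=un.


cell RANK=gu, ASPECT=ma, NUM=gu:
underlying: le-vufgi-se-en
1. o -> e, u -> i / F C0 _: fires at position(s) 4: levifgiseen
2. 0 -> i / C _ C: inserts after position(s) 5: levifigiseen
surface: levifigiseen

cell RANK=ki, ASPECT=un, NUM=gu:
underlying: le-vufgi-ov-zbu
1. o -> e, u -> i / F C0 _: fires at position(s) 4, 8: levifgievzbu
2. 0 -> i / C _ C: inserts after position(s) 5, 9, 10: levifigievizibu
surface: levifigievizibu

cell RANK=gu, ASPECT=ma, NUM=un:
underlying: ok-vufgi-se-en
1. o -> e, u -> i / F C0 _: no change
2. 0 -> i / C _ C: inserts after position(s) 2, 5: okivufigiseen
surface: okivufigiseen

cell RANK=gu, ASPECT=un, NUM=gu:
underlying: le-vufgi-se-zbu
1. o -> e, u -> i / F C0 _: fires at position(s) 4, 12: levifgisezbi
2. 0 -> i / C _ C: inserts after position(s) 5, 10: levifigisezibi
surface: levifigisezibi

cell RANK=ki, ASPECT=ma, NUM=un:
underlying: ok-vufgi-ov-en
1. o -> e, u -> i / F C0 _: fires at position(s) 8: okvufgieven
2. 0 -> i / C _ C: inserts after position(s) 2, 5: okivufigieven
surface: okivufigieven
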